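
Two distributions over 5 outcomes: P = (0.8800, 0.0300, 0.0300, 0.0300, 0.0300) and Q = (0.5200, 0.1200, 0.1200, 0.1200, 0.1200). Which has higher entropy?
Q

P is highly concentrated on one outcome (88%), making it nearly deterministic. Q spreads its mass more evenly (max 52%). The more spread-out distribution has higher entropy: H(P) ≈ 0.769 bits, H(Q) ≈ 1.959 bits.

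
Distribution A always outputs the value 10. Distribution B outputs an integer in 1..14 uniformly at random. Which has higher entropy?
B

A is deterministic, so H(A) = 0. B is uniform over 14 outcomes, so H(B) = log₂(14) = 3.807 bits. Any distribution with genuine randomness has higher entropy than a deterministic one.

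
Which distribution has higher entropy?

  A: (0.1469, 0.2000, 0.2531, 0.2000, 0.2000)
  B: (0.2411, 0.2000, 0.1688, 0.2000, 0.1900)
B

Both distributions are close to uniform, making this a harder comparison.

H(A) = 2.3013 bits
H(B) = 2.3121 bits

The distribution closer to uniform has higher entropy.
Answer: B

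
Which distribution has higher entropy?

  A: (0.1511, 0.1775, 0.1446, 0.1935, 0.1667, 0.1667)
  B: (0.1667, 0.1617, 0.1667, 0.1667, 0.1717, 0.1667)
B

Both distributions are close to uniform, making this a harder comparison.

H(A) = 2.5782 bits
H(B) = 2.5847 bits

The distribution closer to uniform has higher entropy.
Answer: B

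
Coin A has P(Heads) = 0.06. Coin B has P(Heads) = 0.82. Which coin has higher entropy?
B

For binary distributions, entropy is maximized at p=0.5 and decreases as p moves toward 0 or 1.

H(A) = H(0.06) = 0.3274 bits
H(B) = H(0.82) = 0.6801 bits

Distribution B (p=0.82) is closer to uniform (p=0.5), so it has higher entropy.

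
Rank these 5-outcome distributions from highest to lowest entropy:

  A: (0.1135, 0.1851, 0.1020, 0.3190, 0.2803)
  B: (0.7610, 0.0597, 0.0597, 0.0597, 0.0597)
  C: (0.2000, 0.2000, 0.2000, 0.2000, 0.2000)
C > A > B

Key insight: Entropy is maximized by uniform distributions and minimized by concentrated distributions.

- Uniform distributions have maximum entropy log₂(5) = 2.3219 bits
- The more "peaked" or concentrated a distribution, the lower its entropy

Entropies:
  H(A) = 2.1830 bits
  H(B) = 1.2714 bits
  H(C) = 2.3219 bits

Ranking: C > A > B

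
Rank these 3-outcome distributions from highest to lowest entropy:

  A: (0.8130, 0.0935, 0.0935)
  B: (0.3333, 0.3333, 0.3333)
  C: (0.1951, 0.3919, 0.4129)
B > C > A

Key insight: Entropy is maximized by uniform distributions and minimized by concentrated distributions.

- Uniform distributions have maximum entropy log₂(3) = 1.5850 bits
- The more "peaked" or concentrated a distribution, the lower its entropy

Entropies:
  H(A) = 0.8822 bits
  H(B) = 1.5850 bits
  H(C) = 1.5165 bits

Ranking: B > C > A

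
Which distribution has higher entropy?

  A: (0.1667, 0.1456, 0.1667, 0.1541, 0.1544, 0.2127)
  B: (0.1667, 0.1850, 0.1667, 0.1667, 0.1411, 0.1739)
B

Both distributions are close to uniform, making this a harder comparison.

H(A) = 2.5732 bits
H(B) = 2.5804 bits

The distribution closer to uniform has higher entropy.
Answer: B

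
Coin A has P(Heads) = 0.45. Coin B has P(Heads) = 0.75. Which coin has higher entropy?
A

For binary distributions, entropy is maximized at p=0.5 and decreases as p moves toward 0 or 1.

H(A) = H(0.45) = 0.9928 bits
H(B) = H(0.75) = 0.8113 bits

Distribution A (p=0.45) is closer to uniform (p=0.5), so it has higher entropy.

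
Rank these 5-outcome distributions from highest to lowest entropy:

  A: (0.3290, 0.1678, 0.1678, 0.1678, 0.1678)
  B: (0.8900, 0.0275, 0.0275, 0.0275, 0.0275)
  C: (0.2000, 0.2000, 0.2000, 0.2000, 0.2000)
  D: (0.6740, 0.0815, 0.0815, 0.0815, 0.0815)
C > A > D > B

Key insight: Entropy is maximized by uniform distributions and minimized by concentrated distributions.

Entropies:
  H(A) = 2.2559 bits
  H(B) = 0.7199 bits
  H(C) = 2.3219 bits
  H(D) = 1.5628 bits

Ranking: C > A > D > B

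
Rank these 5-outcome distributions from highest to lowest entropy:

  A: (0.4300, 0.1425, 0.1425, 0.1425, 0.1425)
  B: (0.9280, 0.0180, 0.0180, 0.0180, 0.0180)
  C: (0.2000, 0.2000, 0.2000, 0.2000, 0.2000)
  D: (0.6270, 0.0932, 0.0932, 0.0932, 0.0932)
C > A > D > B

Key insight: Entropy is maximized by uniform distributions and minimized by concentrated distributions.

Entropies:
  H(A) = 2.1258 bits
  H(B) = 0.5173 bits
  H(C) = 2.3219 bits
  H(D) = 1.6989 bits

Ranking: C > A > D > B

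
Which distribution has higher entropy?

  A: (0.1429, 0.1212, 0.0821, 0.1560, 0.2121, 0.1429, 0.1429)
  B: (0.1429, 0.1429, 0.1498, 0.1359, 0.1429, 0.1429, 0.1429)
B

Both distributions are close to uniform, making this a harder comparison.

H(A) = 2.7609 bits
H(B) = 2.8069 bits

The distribution closer to uniform has higher entropy.
Answer: B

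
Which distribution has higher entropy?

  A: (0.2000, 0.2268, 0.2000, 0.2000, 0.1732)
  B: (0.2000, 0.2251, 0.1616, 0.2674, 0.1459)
A

Both distributions are close to uniform, making this a harder comparison.

H(A) = 2.3167 bits
H(B) = 2.2876 bits

The distribution closer to uniform has higher entropy.
Answer: A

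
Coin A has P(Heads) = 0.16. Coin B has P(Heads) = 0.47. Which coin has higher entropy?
B

For binary distributions, entropy is maximized at p=0.5 and decreases as p moves toward 0 or 1.

H(A) = H(0.16) = 0.6343 bits
H(B) = H(0.47) = 0.9974 bits

Distribution B (p=0.47) is closer to uniform (p=0.5), so it has higher entropy.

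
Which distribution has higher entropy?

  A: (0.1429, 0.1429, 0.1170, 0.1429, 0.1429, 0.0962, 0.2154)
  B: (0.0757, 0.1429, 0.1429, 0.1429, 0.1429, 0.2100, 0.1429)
A

Both distributions are close to uniform, making this a harder comparison.

H(A) = 2.7683 bits
H(B) = 2.7599 bits

The distribution closer to uniform has higher entropy.
Answer: A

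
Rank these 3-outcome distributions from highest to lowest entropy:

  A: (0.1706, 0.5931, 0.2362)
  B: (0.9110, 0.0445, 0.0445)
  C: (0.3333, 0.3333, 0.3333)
C > A > B

Key insight: Entropy is maximized by uniform distributions and minimized by concentrated distributions.

- Uniform distributions have maximum entropy log₂(3) = 1.5850 bits
- The more "peaked" or concentrated a distribution, the lower its entropy

Entropies:
  H(A) = 1.3740 bits
  H(B) = 0.5221 bits
  H(C) = 1.5850 bits

Ranking: C > A > B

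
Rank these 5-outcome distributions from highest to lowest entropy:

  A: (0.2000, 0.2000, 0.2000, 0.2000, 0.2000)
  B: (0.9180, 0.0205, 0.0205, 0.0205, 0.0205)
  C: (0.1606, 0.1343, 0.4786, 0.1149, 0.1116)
A > C > B

Key insight: Entropy is maximized by uniform distributions and minimized by concentrated distributions.

- Uniform distributions have maximum entropy log₂(5) = 2.3219 bits
- The more "peaked" or concentrated a distribution, the lower its entropy

Entropies:
  H(A) = 2.3219 bits
  H(B) = 0.5732 bits
  H(C) = 2.0332 bits

Ranking: A > C > B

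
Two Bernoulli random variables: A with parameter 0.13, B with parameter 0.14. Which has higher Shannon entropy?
B

For binary distributions, entropy is maximized at p=0.5 and decreases as p moves toward 0 or 1.

H(A) = H(0.13) = 0.5574 bits
H(B) = H(0.14) = 0.5842 bits

Distribution B (p=0.14) is closer to uniform (p=0.5), so it has higher entropy.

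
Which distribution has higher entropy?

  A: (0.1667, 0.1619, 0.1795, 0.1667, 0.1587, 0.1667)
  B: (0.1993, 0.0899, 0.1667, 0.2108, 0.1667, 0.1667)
A

Both distributions are close to uniform, making this a harder comparison.

H(A) = 2.5839 bits
H(B) = 2.5422 bits

The distribution closer to uniform has higher entropy.
Answer: A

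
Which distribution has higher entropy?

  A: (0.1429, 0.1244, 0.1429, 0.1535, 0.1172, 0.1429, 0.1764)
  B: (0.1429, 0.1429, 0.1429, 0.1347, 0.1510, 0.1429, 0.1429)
B

Both distributions are close to uniform, making this a harder comparison.

H(A) = 2.7962 bits
H(B) = 2.8067 bits

The distribution closer to uniform has higher entropy.
Answer: B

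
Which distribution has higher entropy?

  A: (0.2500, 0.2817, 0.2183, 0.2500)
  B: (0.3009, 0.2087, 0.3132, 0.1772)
A

Both distributions are close to uniform, making this a harder comparison.

H(A) = 1.9942 bits
H(B) = 1.9601 bits

The distribution closer to uniform has higher entropy.
Answer: A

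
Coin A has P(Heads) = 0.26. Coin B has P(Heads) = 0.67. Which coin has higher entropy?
B

For binary distributions, entropy is maximized at p=0.5 and decreases as p moves toward 0 or 1.

H(A) = H(0.26) = 0.8267 bits
H(B) = H(0.67) = 0.9149 bits

Distribution B (p=0.67) is closer to uniform (p=0.5), so it has higher entropy.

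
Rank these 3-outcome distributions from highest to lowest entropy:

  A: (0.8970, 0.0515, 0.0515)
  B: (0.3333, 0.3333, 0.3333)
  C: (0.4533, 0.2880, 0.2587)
B > C > A

Key insight: Entropy is maximized by uniform distributions and minimized by concentrated distributions.

- Uniform distributions have maximum entropy log₂(3) = 1.5850 bits
- The more "peaked" or concentrated a distribution, the lower its entropy

Entropies:
  H(A) = 0.5814 bits
  H(B) = 1.5850 bits
  H(C) = 1.5393 bits

Ranking: B > C > A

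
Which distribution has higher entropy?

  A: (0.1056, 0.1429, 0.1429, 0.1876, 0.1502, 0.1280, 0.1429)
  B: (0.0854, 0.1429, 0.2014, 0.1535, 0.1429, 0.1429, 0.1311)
A

Both distributions are close to uniform, making this a harder comparison.

H(A) = 2.7890 bits
H(B) = 2.7713 bits

The distribution closer to uniform has higher entropy.
Answer: A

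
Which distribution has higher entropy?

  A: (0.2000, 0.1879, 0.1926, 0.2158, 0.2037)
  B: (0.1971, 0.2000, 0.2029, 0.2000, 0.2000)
B

Both distributions are close to uniform, making this a harder comparison.

H(A) = 2.3203 bits
H(B) = 2.3219 bits

The distribution closer to uniform has higher entropy.
Answer: B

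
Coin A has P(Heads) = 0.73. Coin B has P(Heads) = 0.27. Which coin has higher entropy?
Equal

For binary distributions, entropy is maximized at p=0.5 and decreases as p moves toward 0 or 1.

H(A) = H(0.73) = 0.8415 bits
H(B) = H(0.27) = 0.8415 bits

Both distributions are equally far from uniform (|0.73-0.5| = |0.27-0.5|), so they have the same entropy.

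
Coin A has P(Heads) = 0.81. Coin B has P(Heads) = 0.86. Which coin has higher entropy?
A

For binary distributions, entropy is maximized at p=0.5 and decreases as p moves toward 0 or 1.

H(A) = H(0.81) = 0.7015 bits
H(B) = H(0.86) = 0.5842 bits

Distribution A (p=0.81) is closer to uniform (p=0.5), so it has higher entropy.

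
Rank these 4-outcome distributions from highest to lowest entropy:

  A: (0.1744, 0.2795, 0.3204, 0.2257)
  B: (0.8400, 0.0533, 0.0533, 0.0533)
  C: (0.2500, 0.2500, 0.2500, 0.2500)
C > A > B

Key insight: Entropy is maximized by uniform distributions and minimized by concentrated distributions.

- Uniform distributions have maximum entropy log₂(4) = 2.0000 bits
- The more "peaked" or concentrated a distribution, the lower its entropy

Entropies:
  H(A) = 1.9643 bits
  H(B) = 0.8879 bits
  H(C) = 2.0000 bits

Ranking: C > A > B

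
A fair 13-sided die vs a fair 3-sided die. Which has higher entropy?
13-sided die

Both are uniform distributions; for uniform over n outcomes, H = log₂(n). H(13-sided) = log₂(13) = 3.700 bits and H(3-sided) = log₂(3) = 1.585 bits. More outcomes in a uniform distribution means higher entropy.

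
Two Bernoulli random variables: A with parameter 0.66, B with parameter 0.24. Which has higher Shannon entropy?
A

For binary distributions, entropy is maximized at p=0.5 and decreases as p moves toward 0 or 1.

H(A) = H(0.66) = 0.9248 bits
H(B) = H(0.24) = 0.7950 bits

Distribution A (p=0.66) is closer to uniform (p=0.5), so it has higher entropy.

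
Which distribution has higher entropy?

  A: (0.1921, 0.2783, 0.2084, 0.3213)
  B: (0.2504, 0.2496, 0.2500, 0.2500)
B

Both distributions are close to uniform, making this a harder comparison.

H(A) = 1.9685 bits
H(B) = 2.0000 bits

The distribution closer to uniform has higher entropy.
Answer: B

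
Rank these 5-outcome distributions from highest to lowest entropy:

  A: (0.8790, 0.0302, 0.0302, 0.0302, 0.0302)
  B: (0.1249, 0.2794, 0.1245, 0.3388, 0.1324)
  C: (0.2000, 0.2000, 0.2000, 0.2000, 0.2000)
C > B > A

Key insight: Entropy is maximized by uniform distributions and minimized by concentrated distributions.

- Uniform distributions have maximum entropy log₂(5) = 2.3219 bits
- The more "peaked" or concentrated a distribution, the lower its entropy

Entropies:
  H(A) = 0.7742 bits
  H(B) = 2.1783 bits
  H(C) = 2.3219 bits

Ranking: C > B > A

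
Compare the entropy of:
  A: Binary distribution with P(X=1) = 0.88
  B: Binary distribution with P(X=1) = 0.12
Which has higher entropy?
Equal

For binary distributions, entropy is maximized at p=0.5 and decreases as p moves toward 0 or 1.

H(A) = H(0.88) = 0.5294 bits
H(B) = H(0.12) = 0.5294 bits

Both distributions are equally far from uniform (|0.88-0.5| = |0.12-0.5|), so they have the same entropy.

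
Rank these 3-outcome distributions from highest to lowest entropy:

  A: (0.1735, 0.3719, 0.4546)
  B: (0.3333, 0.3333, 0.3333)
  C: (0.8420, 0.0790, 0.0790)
B > A > C

Key insight: Entropy is maximized by uniform distributions and minimized by concentrated distributions.

- Uniform distributions have maximum entropy log₂(3) = 1.5850 bits
- The more "peaked" or concentrated a distribution, the lower its entropy

Entropies:
  H(A) = 1.4862 bits
  H(B) = 1.5850 bits
  H(C) = 0.7875 bits

Ranking: B > A > C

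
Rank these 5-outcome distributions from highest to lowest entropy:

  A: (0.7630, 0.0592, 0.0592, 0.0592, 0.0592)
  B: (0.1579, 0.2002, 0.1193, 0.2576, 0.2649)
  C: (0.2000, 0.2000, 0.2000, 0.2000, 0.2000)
C > B > A

Key insight: Entropy is maximized by uniform distributions and minimized by concentrated distributions.

- Uniform distributions have maximum entropy log₂(5) = 2.3219 bits
- The more "peaked" or concentrated a distribution, the lower its entropy

Entropies:
  H(A) = 1.2640 bits
  H(B) = 2.2628 bits
  H(C) = 2.3219 bits

Ranking: C > B > A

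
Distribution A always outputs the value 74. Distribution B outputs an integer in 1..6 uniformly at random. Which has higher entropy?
B

A is deterministic, so H(A) = 0. B is uniform over 6 outcomes, so H(B) = log₂(6) = 2.585 bits. Any distribution with genuine randomness has higher entropy than a deterministic one.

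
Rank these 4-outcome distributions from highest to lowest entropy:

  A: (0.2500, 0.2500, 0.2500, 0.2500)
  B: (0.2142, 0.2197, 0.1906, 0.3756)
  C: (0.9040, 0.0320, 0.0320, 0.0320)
A > B > C

Key insight: Entropy is maximized by uniform distributions and minimized by concentrated distributions.

- Uniform distributions have maximum entropy log₂(4) = 2.0000 bits
- The more "peaked" or concentrated a distribution, the lower its entropy

Entropies:
  H(A) = 2.0000 bits
  H(B) = 1.9429 bits
  H(C) = 0.6083 bits

Ranking: A > B > C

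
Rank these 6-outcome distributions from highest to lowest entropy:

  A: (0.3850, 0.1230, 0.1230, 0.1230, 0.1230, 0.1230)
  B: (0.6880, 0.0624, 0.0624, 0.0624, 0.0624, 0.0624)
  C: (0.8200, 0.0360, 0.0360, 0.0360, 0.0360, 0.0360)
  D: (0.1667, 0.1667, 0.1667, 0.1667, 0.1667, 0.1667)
D > A > B > C

Key insight: Entropy is maximized by uniform distributions and minimized by concentrated distributions.

Entropies:
  H(A) = 2.3895 bits
  H(B) = 1.6199 bits
  H(C) = 1.0980 bits
  H(D) = 2.5850 bits

Ranking: D > A > B > C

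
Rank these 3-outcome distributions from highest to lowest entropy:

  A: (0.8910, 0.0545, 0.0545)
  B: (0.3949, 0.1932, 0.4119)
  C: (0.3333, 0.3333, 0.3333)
C > B > A

Key insight: Entropy is maximized by uniform distributions and minimized by concentrated distributions.

- Uniform distributions have maximum entropy log₂(3) = 1.5850 bits
- The more "peaked" or concentrated a distribution, the lower its entropy

Entropies:
  H(A) = 0.6059 bits
  H(B) = 1.5147 bits
  H(C) = 1.5850 bits

Ranking: C > B > A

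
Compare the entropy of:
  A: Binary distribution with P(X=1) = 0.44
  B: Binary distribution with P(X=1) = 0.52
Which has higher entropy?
B

For binary distributions, entropy is maximized at p=0.5 and decreases as p moves toward 0 or 1.

H(A) = H(0.44) = 0.9896 bits
H(B) = H(0.52) = 0.9988 bits

Distribution B (p=0.52) is closer to uniform (p=0.5), so it has higher entropy.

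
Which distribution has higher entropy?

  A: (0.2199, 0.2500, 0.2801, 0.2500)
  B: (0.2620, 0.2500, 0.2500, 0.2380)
B

Both distributions are close to uniform, making this a harder comparison.

H(A) = 1.9948 bits
H(B) = 1.9992 bits

The distribution closer to uniform has higher entropy.
Answer: B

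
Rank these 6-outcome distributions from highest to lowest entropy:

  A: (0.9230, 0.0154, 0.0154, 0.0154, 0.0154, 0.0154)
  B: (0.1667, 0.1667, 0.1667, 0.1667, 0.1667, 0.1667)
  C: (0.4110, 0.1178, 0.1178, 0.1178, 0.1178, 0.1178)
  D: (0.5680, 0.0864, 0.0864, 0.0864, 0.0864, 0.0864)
B > C > D > A

Key insight: Entropy is maximized by uniform distributions and minimized by concentrated distributions.

Entropies:
  H(A) = 0.5703 bits
  H(B) = 2.5850 bits
  H(C) = 2.3446 bits
  H(D) = 1.9897 bits

Ranking: B > C > D > A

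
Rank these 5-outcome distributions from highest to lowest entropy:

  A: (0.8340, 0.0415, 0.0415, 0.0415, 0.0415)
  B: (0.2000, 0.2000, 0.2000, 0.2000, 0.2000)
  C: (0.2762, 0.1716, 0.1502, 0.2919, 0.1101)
B > C > A

Key insight: Entropy is maximized by uniform distributions and minimized by concentrated distributions.

- Uniform distributions have maximum entropy log₂(5) = 2.3219 bits
- The more "peaked" or concentrated a distribution, the lower its entropy

Entropies:
  H(A) = 0.9805 bits
  H(B) = 2.3219 bits
  H(C) = 2.2288 bits

Ranking: B > C > A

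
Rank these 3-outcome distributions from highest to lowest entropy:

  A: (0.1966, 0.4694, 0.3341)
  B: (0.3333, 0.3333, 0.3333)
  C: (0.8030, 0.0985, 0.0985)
B > A > C

Key insight: Entropy is maximized by uniform distributions and minimized by concentrated distributions.

- Uniform distributions have maximum entropy log₂(3) = 1.5850 bits
- The more "peaked" or concentrated a distribution, the lower its entropy

Entropies:
  H(A) = 1.5019 bits
  H(B) = 1.5850 bits
  H(C) = 0.9129 bits

Ranking: B > A > C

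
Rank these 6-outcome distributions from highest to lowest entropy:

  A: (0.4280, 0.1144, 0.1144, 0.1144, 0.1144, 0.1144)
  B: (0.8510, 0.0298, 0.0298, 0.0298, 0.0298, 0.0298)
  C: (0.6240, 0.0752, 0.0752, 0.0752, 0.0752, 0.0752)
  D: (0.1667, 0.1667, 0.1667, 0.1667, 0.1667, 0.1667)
D > A > C > B

Key insight: Entropy is maximized by uniform distributions and minimized by concentrated distributions.

Entropies:
  H(A) = 2.3131 bits
  H(B) = 0.9533 bits
  H(C) = 1.8282 bits
  H(D) = 2.5850 bits

Ranking: D > A > C > B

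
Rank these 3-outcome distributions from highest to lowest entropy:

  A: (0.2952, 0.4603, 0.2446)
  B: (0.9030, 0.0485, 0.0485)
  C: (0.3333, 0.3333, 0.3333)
C > A > B

Key insight: Entropy is maximized by uniform distributions and minimized by concentrated distributions.

- Uniform distributions have maximum entropy log₂(3) = 1.5850 bits
- The more "peaked" or concentrated a distribution, the lower its entropy

Entropies:
  H(A) = 1.5317 bits
  H(B) = 0.5564 bits
  H(C) = 1.5850 bits

Ranking: C > A > B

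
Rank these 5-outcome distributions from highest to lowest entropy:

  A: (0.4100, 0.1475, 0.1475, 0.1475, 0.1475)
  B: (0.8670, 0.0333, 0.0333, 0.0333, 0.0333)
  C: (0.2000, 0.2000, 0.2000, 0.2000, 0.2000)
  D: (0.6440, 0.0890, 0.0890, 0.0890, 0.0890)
C > A > D > B

Key insight: Entropy is maximized by uniform distributions and minimized by concentrated distributions.

Entropies:
  H(A) = 2.1565 bits
  H(B) = 0.8316 bits
  H(C) = 2.3219 bits
  H(D) = 1.6513 bits

Ranking: C > A > D > B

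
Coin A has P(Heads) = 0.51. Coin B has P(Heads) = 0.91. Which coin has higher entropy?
A

For binary distributions, entropy is maximized at p=0.5 and decreases as p moves toward 0 or 1.

H(A) = H(0.51) = 0.9997 bits
H(B) = H(0.91) = 0.4365 bits

Distribution A (p=0.51) is closer to uniform (p=0.5), so it has higher entropy.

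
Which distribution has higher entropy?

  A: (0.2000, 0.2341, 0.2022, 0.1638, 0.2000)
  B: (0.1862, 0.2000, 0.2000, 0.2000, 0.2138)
B

Both distributions are close to uniform, making this a harder comparison.

H(A) = 2.3129 bits
H(B) = 2.3205 bits

The distribution closer to uniform has higher entropy.
Answer: B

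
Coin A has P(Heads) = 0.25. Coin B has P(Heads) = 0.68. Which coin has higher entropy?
B

For binary distributions, entropy is maximized at p=0.5 and decreases as p moves toward 0 or 1.

H(A) = H(0.25) = 0.8113 bits
H(B) = H(0.68) = 0.9044 bits

Distribution B (p=0.68) is closer to uniform (p=0.5), so it has higher entropy.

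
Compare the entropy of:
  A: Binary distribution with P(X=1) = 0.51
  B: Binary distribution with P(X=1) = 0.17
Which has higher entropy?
A

For binary distributions, entropy is maximized at p=0.5 and decreases as p moves toward 0 or 1.

H(A) = H(0.51) = 0.9997 bits
H(B) = H(0.17) = 0.6577 bits

Distribution A (p=0.51) is closer to uniform (p=0.5), so it has higher entropy.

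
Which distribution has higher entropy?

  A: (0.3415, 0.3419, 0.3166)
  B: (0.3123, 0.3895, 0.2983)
A

Both distributions are close to uniform, making this a harder comparison.

H(A) = 1.5840 bits
H(B) = 1.5748 bits

The distribution closer to uniform has higher entropy.
Answer: A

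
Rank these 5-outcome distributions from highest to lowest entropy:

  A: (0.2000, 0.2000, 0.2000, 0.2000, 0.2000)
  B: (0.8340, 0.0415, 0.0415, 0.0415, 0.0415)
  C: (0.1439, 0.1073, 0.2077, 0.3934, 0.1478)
A > C > B

Key insight: Entropy is maximized by uniform distributions and minimized by concentrated distributions.

- Uniform distributions have maximum entropy log₂(5) = 2.3219 bits
- The more "peaked" or concentrated a distribution, the lower its entropy

Entropies:
  H(A) = 2.3219 bits
  H(B) = 0.9805 bits
  H(C) = 2.1560 bits

Ranking: A > C > B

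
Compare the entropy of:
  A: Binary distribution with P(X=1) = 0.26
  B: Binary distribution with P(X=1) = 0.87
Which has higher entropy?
A

For binary distributions, entropy is maximized at p=0.5 and decreases as p moves toward 0 or 1.

H(A) = H(0.26) = 0.8267 bits
H(B) = H(0.87) = 0.5574 bits

Distribution A (p=0.26) is closer to uniform (p=0.5), so it has higher entropy.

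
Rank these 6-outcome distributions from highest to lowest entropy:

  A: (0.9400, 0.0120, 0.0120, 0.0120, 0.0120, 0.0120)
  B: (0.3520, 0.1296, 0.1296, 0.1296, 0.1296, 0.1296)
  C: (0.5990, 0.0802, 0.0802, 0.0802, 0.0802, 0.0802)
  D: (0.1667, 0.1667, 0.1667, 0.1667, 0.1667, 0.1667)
D > B > C > A

Key insight: Entropy is maximized by uniform distributions and minimized by concentrated distributions.

Entropies:
  H(A) = 0.4668 bits
  H(B) = 2.4405 bits
  H(C) = 1.9026 bits
  H(D) = 2.5850 bits

Ranking: D > B > C > A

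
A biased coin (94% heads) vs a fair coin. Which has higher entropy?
Fair coin

The fair coin is uniform (p=0.5), maximizing binary entropy at 1 bit. The biased coin has H(0.94) ≈ 0.327 bits — its outcome is more predictable, so its entropy is lower.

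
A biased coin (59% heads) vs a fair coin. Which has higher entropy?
Fair coin

The fair coin is uniform (p=0.5), maximizing binary entropy at 1 bit. The biased coin has H(0.59) ≈ 0.977 bits — its outcome is more predictable, so its entropy is lower.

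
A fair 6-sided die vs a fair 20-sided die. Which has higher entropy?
20-sided die

Both are uniform distributions; for uniform over n outcomes, H = log₂(n). H(6-sided) = log₂(6) = 2.585 bits and H(20-sided) = log₂(20) = 4.322 bits. More outcomes in a uniform distribution means higher entropy.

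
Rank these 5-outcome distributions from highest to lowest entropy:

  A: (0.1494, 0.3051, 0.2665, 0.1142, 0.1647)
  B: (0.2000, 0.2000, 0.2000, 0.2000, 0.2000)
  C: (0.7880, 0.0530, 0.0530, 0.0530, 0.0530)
B > A > C

Key insight: Entropy is maximized by uniform distributions and minimized by concentrated distributions.

- Uniform distributions have maximum entropy log₂(5) = 2.3219 bits
- The more "peaked" or concentrated a distribution, the lower its entropy

Entropies:
  H(A) = 2.2269 bits
  H(B) = 2.3219 bits
  H(C) = 1.1693 bits

Ranking: B > A > C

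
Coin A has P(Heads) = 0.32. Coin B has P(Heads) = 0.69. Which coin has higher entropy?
A

For binary distributions, entropy is maximized at p=0.5 and decreases as p moves toward 0 or 1.

H(A) = H(0.32) = 0.9044 bits
H(B) = H(0.69) = 0.8932 bits

Distribution A (p=0.32) is closer to uniform (p=0.5), so it has higher entropy.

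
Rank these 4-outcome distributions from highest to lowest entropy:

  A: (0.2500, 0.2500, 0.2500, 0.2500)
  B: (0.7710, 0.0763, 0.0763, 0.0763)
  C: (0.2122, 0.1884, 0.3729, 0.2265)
A > C > B

Key insight: Entropy is maximized by uniform distributions and minimized by concentrated distributions.

- Uniform distributions have maximum entropy log₂(4) = 2.0000 bits
- The more "peaked" or concentrated a distribution, the lower its entropy

Entropies:
  H(A) = 2.0000 bits
  H(B) = 1.1392 bits
  H(C) = 1.9443 bits

Ranking: A > C > B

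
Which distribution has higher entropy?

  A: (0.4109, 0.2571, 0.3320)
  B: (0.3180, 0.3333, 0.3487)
B

Both distributions are close to uniform, making this a harder comparison.

H(A) = 1.5592 bits
H(B) = 1.5839 bits

The distribution closer to uniform has higher entropy.
Answer: B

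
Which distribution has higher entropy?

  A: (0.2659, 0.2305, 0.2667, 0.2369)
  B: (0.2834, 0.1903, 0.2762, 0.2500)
A

Both distributions are close to uniform, making this a harder comparison.

H(A) = 1.9969 bits
H(B) = 1.9838 bits

The distribution closer to uniform has higher entropy.
Answer: A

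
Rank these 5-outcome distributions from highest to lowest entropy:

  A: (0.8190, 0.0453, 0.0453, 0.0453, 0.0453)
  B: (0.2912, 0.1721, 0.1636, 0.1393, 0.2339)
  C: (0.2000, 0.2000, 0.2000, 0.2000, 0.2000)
C > B > A

Key insight: Entropy is maximized by uniform distributions and minimized by concentrated distributions.

- Uniform distributions have maximum entropy log₂(5) = 2.3219 bits
- The more "peaked" or concentrated a distribution, the lower its entropy

Entropies:
  H(A) = 1.0443 bits
  H(B) = 2.2688 bits
  H(C) = 2.3219 bits

Ranking: C > B > A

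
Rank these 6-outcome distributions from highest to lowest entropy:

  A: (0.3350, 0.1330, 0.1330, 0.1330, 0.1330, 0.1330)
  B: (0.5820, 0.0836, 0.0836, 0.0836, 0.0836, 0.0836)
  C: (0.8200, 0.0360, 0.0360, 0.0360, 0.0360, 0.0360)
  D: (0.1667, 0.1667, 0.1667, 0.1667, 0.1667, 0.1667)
D > A > B > C

Key insight: Entropy is maximized by uniform distributions and minimized by concentrated distributions.

Entropies:
  H(A) = 2.4640 bits
  H(B) = 1.9511 bits
  H(C) = 1.0980 bits
  H(D) = 2.5850 bits

Ranking: D > A > B > C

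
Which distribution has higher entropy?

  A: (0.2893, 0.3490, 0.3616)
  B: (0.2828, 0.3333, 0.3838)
A

Both distributions are close to uniform, making this a harder comparison.

H(A) = 1.5784 bits
H(B) = 1.5739 bits

The distribution closer to uniform has higher entropy.
Answer: A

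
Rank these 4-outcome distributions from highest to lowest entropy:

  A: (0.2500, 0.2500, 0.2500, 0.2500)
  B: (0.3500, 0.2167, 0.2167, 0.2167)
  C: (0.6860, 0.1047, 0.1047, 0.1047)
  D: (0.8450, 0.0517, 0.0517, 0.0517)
A > B > C > D

Key insight: Entropy is maximized by uniform distributions and minimized by concentrated distributions.

Entropies:
  H(A) = 2.0000 bits
  H(B) = 1.9643 bits
  H(C) = 1.3954 bits
  H(D) = 0.8679 bits

Ranking: A > B > C > D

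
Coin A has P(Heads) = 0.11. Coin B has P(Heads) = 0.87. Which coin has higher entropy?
B

For binary distributions, entropy is maximized at p=0.5 and decreases as p moves toward 0 or 1.

H(A) = H(0.11) = 0.4999 bits
H(B) = H(0.87) = 0.5574 bits

Distribution B (p=0.87) is closer to uniform (p=0.5), so it has higher entropy.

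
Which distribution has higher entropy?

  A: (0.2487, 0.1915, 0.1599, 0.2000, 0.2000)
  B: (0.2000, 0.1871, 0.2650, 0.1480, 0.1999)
A

Both distributions are close to uniform, making this a harder comparison.

H(A) = 2.3075 bits
H(B) = 2.2968 bits

The distribution closer to uniform has higher entropy.
Answer: A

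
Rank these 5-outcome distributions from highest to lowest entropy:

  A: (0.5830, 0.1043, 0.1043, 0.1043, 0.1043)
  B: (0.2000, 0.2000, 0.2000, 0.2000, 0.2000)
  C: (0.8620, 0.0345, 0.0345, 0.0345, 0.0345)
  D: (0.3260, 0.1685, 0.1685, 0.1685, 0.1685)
B > D > A > C

Key insight: Entropy is maximized by uniform distributions and minimized by concentrated distributions.

Entropies:
  H(A) = 1.8140 bits
  H(B) = 2.3219 bits
  H(C) = 0.8550 bits
  H(D) = 2.2588 bits

Ranking: B > D > A > C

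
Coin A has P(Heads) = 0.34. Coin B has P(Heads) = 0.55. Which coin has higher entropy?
B

For binary distributions, entropy is maximized at p=0.5 and decreases as p moves toward 0 or 1.

H(A) = H(0.34) = 0.9248 bits
H(B) = H(0.55) = 0.9928 bits

Distribution B (p=0.55) is closer to uniform (p=0.5), so it has higher entropy.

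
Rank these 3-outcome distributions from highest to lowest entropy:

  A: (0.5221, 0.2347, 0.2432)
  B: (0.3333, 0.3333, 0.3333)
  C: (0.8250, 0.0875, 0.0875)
B > A > C

Key insight: Entropy is maximized by uniform distributions and minimized by concentrated distributions.

- Uniform distributions have maximum entropy log₂(3) = 1.5850 bits
- The more "peaked" or concentrated a distribution, the lower its entropy

Entropies:
  H(A) = 1.4764 bits
  H(B) = 1.5850 bits
  H(C) = 0.8440 bits

Ranking: B > A > C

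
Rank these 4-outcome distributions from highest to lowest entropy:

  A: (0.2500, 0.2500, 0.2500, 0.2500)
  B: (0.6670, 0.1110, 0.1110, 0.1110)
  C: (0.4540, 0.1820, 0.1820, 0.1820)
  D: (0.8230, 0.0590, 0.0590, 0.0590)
A > C > B > D

Key insight: Entropy is maximized by uniform distributions and minimized by concentrated distributions.

Entropies:
  H(A) = 2.0000 bits
  H(B) = 1.4458 bits
  H(C) = 1.8593 bits
  H(D) = 0.9540 bits

Ranking: A > C > B > D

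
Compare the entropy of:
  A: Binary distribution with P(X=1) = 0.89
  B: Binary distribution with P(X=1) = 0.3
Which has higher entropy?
B

For binary distributions, entropy is maximized at p=0.5 and decreases as p moves toward 0 or 1.

H(A) = H(0.89) = 0.4999 bits
H(B) = H(0.3) = 0.8813 bits

Distribution B (p=0.3) is closer to uniform (p=0.5), so it has higher entropy.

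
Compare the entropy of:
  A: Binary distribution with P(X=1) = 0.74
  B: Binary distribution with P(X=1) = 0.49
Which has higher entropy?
B

For binary distributions, entropy is maximized at p=0.5 and decreases as p moves toward 0 or 1.

H(A) = H(0.74) = 0.8267 bits
H(B) = H(0.49) = 0.9997 bits

Distribution B (p=0.49) is closer to uniform (p=0.5), so it has higher entropy.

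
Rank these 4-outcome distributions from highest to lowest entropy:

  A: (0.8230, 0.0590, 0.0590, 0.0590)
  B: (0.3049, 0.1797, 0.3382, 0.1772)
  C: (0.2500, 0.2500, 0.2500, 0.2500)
C > B > A

Key insight: Entropy is maximized by uniform distributions and minimized by concentrated distributions.

- Uniform distributions have maximum entropy log₂(4) = 2.0000 bits
- The more "peaked" or concentrated a distribution, the lower its entropy

Entropies:
  H(A) = 0.9540 bits
  H(B) = 1.9389 bits
  H(C) = 2.0000 bits

Ranking: C > B > A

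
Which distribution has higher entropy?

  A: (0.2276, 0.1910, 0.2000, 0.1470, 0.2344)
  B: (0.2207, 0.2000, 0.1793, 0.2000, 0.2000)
B

Both distributions are close to uniform, making this a harder comparison.

H(A) = 2.3038 bits
H(B) = 2.3188 bits

The distribution closer to uniform has higher entropy.
Answer: B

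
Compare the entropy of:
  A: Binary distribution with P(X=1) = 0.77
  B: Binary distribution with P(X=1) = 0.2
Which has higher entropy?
A

For binary distributions, entropy is maximized at p=0.5 and decreases as p moves toward 0 or 1.

H(A) = H(0.77) = 0.7780 bits
H(B) = H(0.2) = 0.7219 bits

Distribution A (p=0.77) is closer to uniform (p=0.5), so it has higher entropy.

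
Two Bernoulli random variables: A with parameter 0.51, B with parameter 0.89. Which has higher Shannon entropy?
A

For binary distributions, entropy is maximized at p=0.5 and decreases as p moves toward 0 or 1.

H(A) = H(0.51) = 0.9997 bits
H(B) = H(0.89) = 0.4999 bits

Distribution A (p=0.51) is closer to uniform (p=0.5), so it has higher entropy.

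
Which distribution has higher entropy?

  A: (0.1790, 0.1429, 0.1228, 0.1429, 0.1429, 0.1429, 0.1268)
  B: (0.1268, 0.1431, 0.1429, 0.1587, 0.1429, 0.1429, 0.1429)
B

Both distributions are close to uniform, making this a harder comparison.

H(A) = 2.7978 bits
H(B) = 2.8048 bits

The distribution closer to uniform has higher entropy.
Answer: B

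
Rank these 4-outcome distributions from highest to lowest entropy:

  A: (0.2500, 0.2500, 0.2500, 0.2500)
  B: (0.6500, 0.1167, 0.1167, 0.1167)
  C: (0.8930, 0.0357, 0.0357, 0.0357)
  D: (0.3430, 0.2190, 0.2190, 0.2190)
A > D > B > C

Key insight: Entropy is maximized by uniform distributions and minimized by concentrated distributions.

Entropies:
  H(A) = 2.0000 bits
  H(B) = 1.4888 bits
  H(C) = 0.6604 bits
  H(D) = 1.9690 bits

Ranking: A > D > B > C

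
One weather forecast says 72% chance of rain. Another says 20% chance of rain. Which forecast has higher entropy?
72% forecast

Treat each forecast as a Bernoulli distribution. Binary entropy is maximized at p=0.5 and falls off symmetrically toward 0 or 1. The 72% forecast is closer to 50%, so it is more uncertain. H(72%) ≈ 0.855 bits, H(20%) ≈ 0.722 bits.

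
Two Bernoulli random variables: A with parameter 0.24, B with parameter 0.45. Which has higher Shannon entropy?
B

For binary distributions, entropy is maximized at p=0.5 and decreases as p moves toward 0 or 1.

H(A) = H(0.24) = 0.7950 bits
H(B) = H(0.45) = 0.9928 bits

Distribution B (p=0.45) is closer to uniform (p=0.5), so it has higher entropy.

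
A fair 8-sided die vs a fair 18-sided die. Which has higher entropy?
18-sided die

Both are uniform distributions; for uniform over n outcomes, H = log₂(n). H(8-sided) = log₂(8) = 3.000 bits and H(18-sided) = log₂(18) = 4.170 bits. More outcomes in a uniform distribution means higher entropy.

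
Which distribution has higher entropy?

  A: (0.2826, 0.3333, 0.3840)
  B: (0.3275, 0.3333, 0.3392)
B

Both distributions are close to uniform, making this a harder comparison.

H(A) = 1.5738 bits
H(B) = 1.5848 bits

The distribution closer to uniform has higher entropy.
Answer: B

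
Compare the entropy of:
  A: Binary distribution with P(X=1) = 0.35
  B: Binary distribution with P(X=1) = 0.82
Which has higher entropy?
A

For binary distributions, entropy is maximized at p=0.5 and decreases as p moves toward 0 or 1.

H(A) = H(0.35) = 0.9341 bits
H(B) = H(0.82) = 0.6801 bits

Distribution A (p=0.35) is closer to uniform (p=0.5), so it has higher entropy.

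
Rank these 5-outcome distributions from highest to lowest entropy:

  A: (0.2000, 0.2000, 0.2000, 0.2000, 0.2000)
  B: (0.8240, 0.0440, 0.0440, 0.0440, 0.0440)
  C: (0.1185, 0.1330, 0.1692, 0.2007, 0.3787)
A > C > B

Key insight: Entropy is maximized by uniform distributions and minimized by concentrated distributions.

- Uniform distributions have maximum entropy log₂(5) = 2.3219 bits
- The more "peaked" or concentrated a distribution, the lower its entropy

Entropies:
  H(A) = 2.3219 bits
  H(B) = 1.0232 bits
  H(C) = 2.1809 bits

Ranking: A > C > B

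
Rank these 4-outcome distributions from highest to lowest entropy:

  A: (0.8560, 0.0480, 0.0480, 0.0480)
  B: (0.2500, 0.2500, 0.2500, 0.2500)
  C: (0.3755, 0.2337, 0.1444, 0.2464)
B > C > A

Key insight: Entropy is maximized by uniform distributions and minimized by concentrated distributions.

- Uniform distributions have maximum entropy log₂(4) = 2.0000 bits
- The more "peaked" or concentrated a distribution, the lower its entropy

Entropies:
  H(A) = 0.8229 bits
  H(B) = 2.0000 bits
  H(C) = 1.9219 bits

Ranking: B > C > A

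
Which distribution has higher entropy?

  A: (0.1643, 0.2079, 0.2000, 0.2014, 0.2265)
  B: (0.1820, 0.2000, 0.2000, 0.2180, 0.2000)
B

Both distributions are close to uniform, making this a harder comparison.

H(A) = 2.3144 bits
H(B) = 2.3196 bits

The distribution closer to uniform has higher entropy.
Answer: B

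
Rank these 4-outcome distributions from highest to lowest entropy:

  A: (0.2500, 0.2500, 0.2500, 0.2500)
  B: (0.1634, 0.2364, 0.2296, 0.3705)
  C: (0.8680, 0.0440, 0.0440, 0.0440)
A > B > C

Key insight: Entropy is maximized by uniform distributions and minimized by concentrated distributions.

- Uniform distributions have maximum entropy log₂(4) = 2.0000 bits
- The more "peaked" or concentrated a distribution, the lower its entropy

Entropies:
  H(A) = 2.0000 bits
  H(B) = 1.9371 bits
  H(C) = 0.7721 bits

Ranking: A > B > C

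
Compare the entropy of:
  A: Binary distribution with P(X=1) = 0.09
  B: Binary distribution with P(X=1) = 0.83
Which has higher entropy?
B

For binary distributions, entropy is maximized at p=0.5 and decreases as p moves toward 0 or 1.

H(A) = H(0.09) = 0.4365 bits
H(B) = H(0.83) = 0.6577 bits

Distribution B (p=0.83) is closer to uniform (p=0.5), so it has higher entropy.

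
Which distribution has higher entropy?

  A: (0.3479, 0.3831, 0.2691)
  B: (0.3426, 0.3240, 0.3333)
B

Both distributions are close to uniform, making this a harder comparison.

H(A) = 1.5698 bits
H(B) = 1.5846 bits

The distribution closer to uniform has higher entropy.
Answer: B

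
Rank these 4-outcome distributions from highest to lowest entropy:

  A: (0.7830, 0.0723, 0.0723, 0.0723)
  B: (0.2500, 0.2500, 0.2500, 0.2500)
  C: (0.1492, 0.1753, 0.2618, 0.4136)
B > C > A

Key insight: Entropy is maximized by uniform distributions and minimized by concentrated distributions.

- Uniform distributions have maximum entropy log₂(4) = 2.0000 bits
- The more "peaked" or concentrated a distribution, the lower its entropy

Entropies:
  H(A) = 1.0986 bits
  H(B) = 2.0000 bits
  H(C) = 1.8829 bits

Ranking: B > C > A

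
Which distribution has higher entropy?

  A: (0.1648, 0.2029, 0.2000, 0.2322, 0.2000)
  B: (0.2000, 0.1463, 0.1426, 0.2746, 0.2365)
A

Both distributions are close to uniform, making this a harder comparison.

H(A) = 2.3136 bits
H(B) = 2.2747 bits

The distribution closer to uniform has higher entropy.
Answer: A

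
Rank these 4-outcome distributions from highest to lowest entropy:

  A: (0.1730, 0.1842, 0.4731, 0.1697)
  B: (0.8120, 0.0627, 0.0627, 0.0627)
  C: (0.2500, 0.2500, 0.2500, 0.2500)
C > A > B

Key insight: Entropy is maximized by uniform distributions and minimized by concentrated distributions.

- Uniform distributions have maximum entropy log₂(4) = 2.0000 bits
- The more "peaked" or concentrated a distribution, the lower its entropy

Entropies:
  H(A) = 1.8325 bits
  H(B) = 0.9952 bits
  H(C) = 2.0000 bits

Ranking: C > A > B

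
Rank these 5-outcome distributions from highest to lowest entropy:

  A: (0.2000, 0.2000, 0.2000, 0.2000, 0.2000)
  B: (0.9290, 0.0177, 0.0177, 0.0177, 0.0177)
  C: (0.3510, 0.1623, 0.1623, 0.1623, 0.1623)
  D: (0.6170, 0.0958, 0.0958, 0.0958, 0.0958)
A > C > D > B

Key insight: Entropy is maximized by uniform distributions and minimized by concentrated distributions.

Entropies:
  H(A) = 2.3219 bits
  H(B) = 0.5116 bits
  H(C) = 2.2330 bits
  H(D) = 1.7261 bits

Ranking: A > C > D > B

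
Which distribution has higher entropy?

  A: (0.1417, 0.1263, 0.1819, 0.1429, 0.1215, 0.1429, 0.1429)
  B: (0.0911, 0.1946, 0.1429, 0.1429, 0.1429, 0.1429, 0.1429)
A

Both distributions are close to uniform, making this a harder comparison.

H(A) = 2.7964 bits
H(B) = 2.7797 bits

The distribution closer to uniform has higher entropy.
Answer: A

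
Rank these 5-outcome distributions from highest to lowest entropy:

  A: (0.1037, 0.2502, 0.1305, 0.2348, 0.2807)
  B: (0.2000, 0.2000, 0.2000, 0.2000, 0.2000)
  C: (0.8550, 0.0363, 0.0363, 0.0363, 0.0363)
B > A > C

Key insight: Entropy is maximized by uniform distributions and minimized by concentrated distributions.

- Uniform distributions have maximum entropy log₂(5) = 2.3219 bits
- The more "peaked" or concentrated a distribution, the lower its entropy

Entropies:
  H(A) = 2.2280 bits
  H(B) = 2.3219 bits
  H(C) = 0.8872 bits

Ranking: B > A > C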